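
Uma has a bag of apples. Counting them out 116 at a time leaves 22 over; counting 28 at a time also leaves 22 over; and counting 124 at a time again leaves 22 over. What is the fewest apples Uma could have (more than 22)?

25194

N − 22 must be a common multiple of 116, 28, and 124.
116 = 2^2 × 29
28 = 2^2 × 7
124 = 2^2 × 31
LCM(116, 28, 124) = 2^2 × 7 × 29 × 31 = 25172.
Smallest N > 22 is LCM + 22 = 25172 + 22 = 25194.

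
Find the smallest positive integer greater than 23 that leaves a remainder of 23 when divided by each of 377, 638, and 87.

24905

N − 23 must be a common multiple of 377, 638, and 87.
377 = 13 × 29
638 = 2 × 11 × 29
87 = 3 × 29
LCM(377, 638, 87) = 2 × 3 × 11 × 13 × 29 = 24882.
Smallest N > 23 is LCM + 23 = 24882 + 23 = 24905.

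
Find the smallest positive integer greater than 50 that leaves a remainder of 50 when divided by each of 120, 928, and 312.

N − 50 must be a common multiple of 120, 928, and 312.
120 = 2^3 × 3 × 5
928 = 2^5 × 29
312 = 2^3 × 3 × 13
LCM(120, 928, 312) = 2^5 × 3 × 5 × 13 × 29 = 180960.
Smallest N > 50 is LCM + 50 = 180960 + 50 = 181010.

181010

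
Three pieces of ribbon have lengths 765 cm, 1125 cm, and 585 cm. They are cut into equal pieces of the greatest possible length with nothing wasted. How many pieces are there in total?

Piece length = gcd(765, 1125, 585).
765 = 3^2 × 5 × 17
1125 = 3^2 × 5^3
585 = 3^2 × 5 × 13
gcd(765, 1125, 585) = 3^2 × 5 = 45.
Total pieces = 765/45 + 1125/45 + 585/45 = 17 + 25 + 13 = 55.

55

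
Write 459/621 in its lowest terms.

459 = 3^3 × 17
621 = 3^3 × 23
gcd(459, 621) = 3^3 = 27.
Divide numerator and denominator by 27: 459/621 = 17/23.

17/23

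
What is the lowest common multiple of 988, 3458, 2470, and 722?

988 = 2^2 × 13 × 19
3458 = 2 × 7 × 13 × 19
2470 = 2 × 5 × 13 × 19
722 = 2 × 19^2
LCM(988, 3458, 2470, 722) = 2^2 × 5 × 7 × 13 × 19^2 = 657020.

657020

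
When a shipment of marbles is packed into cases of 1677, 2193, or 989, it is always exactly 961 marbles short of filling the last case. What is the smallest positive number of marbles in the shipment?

654746

Being 961 short of a full case of size k means N ≡ −961 (mod k), i.e. N + 961 is a multiple of each size.
1677 = 3 × 13 × 43
2193 = 3 × 17 × 43
989 = 23 × 43
LCM(1677, 2193, 989) = 3 × 13 × 17 × 23 × 43 = 655707.
Smallest positive N is 655707 − 961 = 654746.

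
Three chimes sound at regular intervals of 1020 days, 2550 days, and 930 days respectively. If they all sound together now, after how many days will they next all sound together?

The first simultaneous occurrence is after LCM of the individual periods.
1020 = 2^2 × 3 × 5 × 17
2550 = 2 × 3 × 5^2 × 17
930 = 2 × 3 × 5 × 31
LCM(1020, 2550, 930) = 2^2 × 3 × 5^2 × 17 × 31 = 158100.

158100 days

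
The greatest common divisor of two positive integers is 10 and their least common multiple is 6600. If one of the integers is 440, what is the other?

For two integers, gcd × lcm = product, so the other is (10 × 6600) / 440 = 66000 / 440 = 150.

150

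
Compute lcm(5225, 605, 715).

747175

5225 = 5^2 × 11 × 19
605 = 5 × 11^2
715 = 5 × 11 × 13
LCM(5225, 605, 715) = 5^2 × 11^2 × 13 × 19 = 747175.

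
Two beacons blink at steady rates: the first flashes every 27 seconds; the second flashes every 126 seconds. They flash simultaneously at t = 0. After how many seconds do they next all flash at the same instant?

378 seconds

They coincide at every common multiple of the periods; the first is the LCM.
27 = 3^3
126 = 2 × 3^2 × 7
LCM(27, 126) = 2 × 3^3 × 7 = 378.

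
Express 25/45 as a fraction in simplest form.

25 = 5^2
45 = 3^2 × 5
gcd(25, 45) = 5.
Divide numerator and denominator by 5: 25/45 = 5/9.

5/9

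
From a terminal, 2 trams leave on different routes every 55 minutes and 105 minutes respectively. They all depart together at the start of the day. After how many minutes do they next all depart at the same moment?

The first simultaneous occurrence is after LCM of the individual periods.
55 = 5 × 11
105 = 3 × 5 × 7
LCM(55, 105) = 3 × 5 × 7 × 11 = 1155.

1155 minutes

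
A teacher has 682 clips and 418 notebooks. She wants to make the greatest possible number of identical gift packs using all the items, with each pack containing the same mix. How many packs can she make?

22 packs

The pack count must divide each quantity, so the greatest is gcd(682, 418).
682 = 2 × 11 × 31
418 = 2 × 11 × 19
gcd(682, 418) = 2 × 11 = 22.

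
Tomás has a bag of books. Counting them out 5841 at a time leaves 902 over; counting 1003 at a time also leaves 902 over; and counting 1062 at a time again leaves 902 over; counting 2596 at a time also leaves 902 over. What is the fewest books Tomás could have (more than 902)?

398090

N − 902 must be a common multiple of 5841, 1003, 1062, and 2596.
5841 = 3^2 × 11 × 59
1003 = 17 × 59
1062 = 2 × 3^2 × 59
2596 = 2^2 × 11 × 59
LCM(5841, 1003, 1062, 2596) = 2^2 × 3^2 × 11 × 17 × 59 = 397188.
Smallest N > 902 is LCM + 902 = 397188 + 902 = 398090.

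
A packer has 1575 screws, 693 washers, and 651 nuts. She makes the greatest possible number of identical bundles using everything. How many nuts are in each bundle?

31

Number of bundles = gcd(1575, 693, 651).
1575 = 3^2 × 5^2 × 7
693 = 3^2 × 7 × 11
651 = 3 × 7 × 31
gcd(1575, 693, 651) = 3 × 7 = 21.
nuts per bundle = 651 / 21 = 31.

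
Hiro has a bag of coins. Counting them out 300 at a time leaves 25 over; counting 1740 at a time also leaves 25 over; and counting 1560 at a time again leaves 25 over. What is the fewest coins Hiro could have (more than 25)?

226225

N − 25 must be a common multiple of 300, 1740, and 1560.
300 = 2^2 × 3 × 5^2
1740 = 2^2 × 3 × 5 × 29
1560 = 2^3 × 3 × 5 × 13
LCM(300, 1740, 1560) = 2^3 × 3 × 5^2 × 13 × 29 = 226200.
Smallest N > 25 is LCM + 25 = 226200 + 25 = 226225.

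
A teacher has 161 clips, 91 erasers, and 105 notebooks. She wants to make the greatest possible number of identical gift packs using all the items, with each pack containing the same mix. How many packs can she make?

The pack count must divide each quantity, so the greatest is gcd(161, 91, 105).
161 = 7 × 23
91 = 7 × 13
105 = 3 × 5 × 7
gcd(161, 91, 105) = 7.

7 packs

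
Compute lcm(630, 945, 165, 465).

644490

630 = 2 × 3^2 × 5 × 7
945 = 3^3 × 5 × 7
165 = 3 × 5 × 11
465 = 3 × 5 × 31
LCM(630, 945, 165, 465) = 2 × 3^3 × 5 × 7 × 11 × 31 = 644490.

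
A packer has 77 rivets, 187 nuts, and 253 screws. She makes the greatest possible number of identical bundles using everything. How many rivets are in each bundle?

7

Number of bundles = gcd(77, 187, 253).
77 = 7 × 11
187 = 11 × 17
253 = 11 × 23
gcd(77, 187, 253) = 11.
rivets per bundle = 77 / 11 = 7.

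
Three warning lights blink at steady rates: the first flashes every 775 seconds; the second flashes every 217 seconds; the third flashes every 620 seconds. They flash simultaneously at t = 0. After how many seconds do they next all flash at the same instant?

They coincide at every common multiple of the periods; the first is the LCM.
775 = 5^2 × 31
217 = 7 × 31
620 = 2^2 × 5 × 31
LCM(775, 217, 620) = 2^2 × 5^2 × 7 × 31 = 21700.

21700 seconds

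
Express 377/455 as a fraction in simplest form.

29/35

377 = 13 × 29
455 = 5 × 7 × 13
gcd(377, 455) = 13.
Divide numerator and denominator by 13: 377/455 = 29/35.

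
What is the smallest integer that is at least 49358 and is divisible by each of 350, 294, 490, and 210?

The integer must be a common multiple of 350, 294, 490, and 210, so a multiple of their LCM.
350 = 2 × 5^2 × 7
294 = 2 × 3 × 7^2
490 = 2 × 5 × 7^2
210 = 2 × 3 × 5 × 7
LCM(350, 294, 490, 210) = 2 × 3 × 5^2 × 7^2 = 7350.
Smallest multiple of 7350 that is ≥ 49358: ⌈49358/7350⌉ × 7350 = 7 × 7350 = 51450.

51450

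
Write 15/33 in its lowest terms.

5/11

15 = 3 × 5
33 = 3 × 11
gcd(15, 33) = 3.
Divide numerator and denominator by 3: 15/33 = 5/11.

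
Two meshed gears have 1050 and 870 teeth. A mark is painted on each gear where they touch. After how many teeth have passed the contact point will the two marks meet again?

The first simultaneous occurrence is after LCM of the individual periods.
1050 = 2 × 3 × 5^2 × 7
870 = 2 × 3 × 5 × 29
LCM(1050, 870) = 2 × 3 × 5^2 × 7 × 29 = 30450.

30450 teeth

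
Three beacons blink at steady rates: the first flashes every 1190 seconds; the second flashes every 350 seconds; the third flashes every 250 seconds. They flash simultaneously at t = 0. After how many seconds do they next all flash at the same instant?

The first simultaneous occurrence is after LCM of the individual periods.
1190 = 2 × 5 × 7 × 17
350 = 2 × 5^2 × 7
250 = 2 × 5^3
LCM(1190, 350, 250) = 2 × 5^3 × 7 × 17 = 29750.

29750 seconds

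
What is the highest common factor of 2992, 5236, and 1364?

2992 = 2^4 × 11 × 17
5236 = 2^2 × 7 × 11 × 17
1364 = 2^2 × 11 × 31
gcd(2992, 5236, 1364) = 2^2 × 11 = 44.

44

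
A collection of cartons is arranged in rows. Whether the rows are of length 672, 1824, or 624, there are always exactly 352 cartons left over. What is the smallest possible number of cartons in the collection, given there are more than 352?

166336

N − 352 must be a common multiple of 672, 1824, and 624.
672 = 2^5 × 3 × 7
1824 = 2^5 × 3 × 19
624 = 2^4 × 3 × 13
LCM(672, 1824, 624) = 2^5 × 3 × 7 × 13 × 19 = 165984.
Smallest N > 352 is LCM + 352 = 165984 + 352 = 166336.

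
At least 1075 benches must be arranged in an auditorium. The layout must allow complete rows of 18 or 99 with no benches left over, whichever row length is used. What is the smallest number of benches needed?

1188

The number of benches must be a common multiple of 18 and 99, so a multiple of their LCM.
18 = 2 × 3^2
99 = 3^2 × 11
LCM(18, 99) = 2 × 3^2 × 11 = 198.
Smallest multiple of 198 that is ≥ 1075: ⌈1075/198⌉ × 198 = 6 × 198 = 1188.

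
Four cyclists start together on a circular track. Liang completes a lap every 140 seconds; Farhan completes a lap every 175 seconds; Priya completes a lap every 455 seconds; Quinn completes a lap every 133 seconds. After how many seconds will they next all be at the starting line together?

172900 seconds

We need the least common multiple of the intervals.
140 = 2^2 × 5 × 7
175 = 5^2 × 7
455 = 5 × 7 × 13
133 = 7 × 19
LCM(140, 175, 455, 133) = 2^2 × 5^2 × 7 × 13 × 19 = 172900.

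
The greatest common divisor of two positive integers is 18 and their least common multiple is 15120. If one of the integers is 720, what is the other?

378

For two integers, gcd × lcm = product, so the other is (18 × 15120) / 720 = 272160 / 720 = 378.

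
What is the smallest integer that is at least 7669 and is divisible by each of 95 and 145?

The integer must be a common multiple of 95 and 145, so a multiple of their LCM.
95 = 5 × 19
145 = 5 × 29
LCM(95, 145) = 5 × 19 × 29 = 2755.
Smallest multiple of 2755 that is ≥ 7669: ⌈7669/2755⌉ × 2755 = 3 × 2755 = 8265.

8265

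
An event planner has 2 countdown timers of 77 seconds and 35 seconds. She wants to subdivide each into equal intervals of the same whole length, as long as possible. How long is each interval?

The interval must divide each timer length; the longest such is the gcd.
77 = 7 × 11
35 = 5 × 7
gcd(77, 35) = 7.

7 seconds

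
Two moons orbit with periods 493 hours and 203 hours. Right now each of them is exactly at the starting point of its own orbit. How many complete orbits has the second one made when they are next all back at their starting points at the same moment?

The first common completion time is the LCM of the periods.
493 = 17 × 29
203 = 7 × 29
LCM(493, 203) = 7 × 17 × 29 = 3451.
Orbits for period 203: 3451 / 203 = 17.

17 orbits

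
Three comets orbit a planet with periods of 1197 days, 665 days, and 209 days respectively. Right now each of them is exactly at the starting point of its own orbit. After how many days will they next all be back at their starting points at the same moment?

They coincide at every common multiple of the periods; the first is the LCM.
1197 = 3^2 × 7 × 19
665 = 5 × 7 × 19
209 = 11 × 19
LCM(1197, 665, 209) = 3^2 × 5 × 7 × 11 × 19 = 65835.

65835 days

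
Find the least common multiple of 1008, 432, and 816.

51408

1008 = 2^4 × 3^2 × 7
432 = 2^4 × 3^3
816 = 2^4 × 3 × 17
LCM(1008, 432, 816) = 2^4 × 3^3 × 7 × 17 = 51408.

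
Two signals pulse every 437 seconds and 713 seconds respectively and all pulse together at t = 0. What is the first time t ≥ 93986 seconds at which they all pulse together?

Joint pulses occur at multiples of LCM(437, 713).
437 = 19 × 23
713 = 23 × 31
LCM(437, 713) = 19 × 23 × 31 = 13547.
Smallest multiple of 13547 that is ≥ 93986: ⌈93986/13547⌉ × 13547 = 7 × 13547 = 94829.

94829 seconds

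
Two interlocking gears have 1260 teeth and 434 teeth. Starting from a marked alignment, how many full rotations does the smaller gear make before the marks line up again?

They are all back at their starting positions together after one LCM of the periods.
1260 = 2^2 × 3^2 × 5 × 7
434 = 2 × 7 × 31
LCM(1260, 434) = 2^2 × 3^2 × 5 × 7 × 31 = 39060.
Rotations for period 434: 39060 / 434 = 90.

90 rotations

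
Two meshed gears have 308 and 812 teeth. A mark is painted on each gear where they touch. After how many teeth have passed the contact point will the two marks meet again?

8932 teeth

We need the least common multiple of the intervals.
308 = 2^2 × 7 × 11
812 = 2^2 × 7 × 29
LCM(308, 812) = 2^2 × 7 × 11 × 29 = 8932.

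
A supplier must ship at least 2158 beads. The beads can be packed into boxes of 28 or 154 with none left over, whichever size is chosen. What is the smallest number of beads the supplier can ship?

The number of beads must be a common multiple of 28 and 154, so a multiple of their LCM.
28 = 2^2 × 7
154 = 2 × 7 × 11
LCM(28, 154) = 2^2 × 7 × 11 = 308.
Smallest multiple of 308 that is ≥ 2158: ⌈2158/308⌉ × 308 = 8 × 308 = 2464.

2464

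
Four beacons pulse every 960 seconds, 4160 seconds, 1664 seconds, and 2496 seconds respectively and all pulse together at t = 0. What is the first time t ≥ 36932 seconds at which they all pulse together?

49920 seconds

Joint pulses occur at multiples of LCM(960, 4160, 1664, 2496).
960 = 2^6 × 3 × 5
4160 = 2^6 × 5 × 13
1664 = 2^7 × 13
2496 = 2^6 × 3 × 13
LCM(960, 4160, 1664, 2496) = 2^7 × 3 × 5 × 13 = 24960.
Smallest multiple of 24960 that is ≥ 36932: ⌈36932/24960⌉ × 24960 = 2 × 24960 = 49920.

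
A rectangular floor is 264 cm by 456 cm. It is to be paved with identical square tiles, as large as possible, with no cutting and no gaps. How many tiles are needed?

Tile side = gcd(264, 456).
264 = 2^3 × 3 × 11
456 = 2^3 × 3 × 19
gcd(264, 456) = 2^3 × 3 = 24.
Tiles: (264/24) × (456/24) = 11 × 19 = 209.

209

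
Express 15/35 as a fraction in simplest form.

15 = 3 × 5
35 = 5 × 7
gcd(15, 35) = 5.
Divide numerator and denominator by 5: 15/35 = 3/7.

3/7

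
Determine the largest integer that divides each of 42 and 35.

42 = 2 × 3 × 7
35 = 5 × 7
gcd(42, 35) = 7.

7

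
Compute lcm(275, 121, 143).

39325

275 = 5^2 × 11
121 = 11^2
143 = 11 × 13
LCM(275, 121, 143) = 5^2 × 11^2 × 13 = 39325.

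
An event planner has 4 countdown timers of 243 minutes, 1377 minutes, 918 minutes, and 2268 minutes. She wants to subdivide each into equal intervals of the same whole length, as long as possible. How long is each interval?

27 minutes

The interval must divide each timer length; the longest such is the gcd.
243 = 3^5
1377 = 3^4 × 17
918 = 2 × 3^3 × 17
2268 = 2^2 × 3^4 × 7
gcd(243, 1377, 918, 2268) = 3^3 = 27.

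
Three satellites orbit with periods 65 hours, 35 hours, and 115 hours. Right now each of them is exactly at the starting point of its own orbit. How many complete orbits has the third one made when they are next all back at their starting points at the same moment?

91 orbits

The first common completion time is the LCM of the periods.
65 = 5 × 13
35 = 5 × 7
115 = 5 × 23
LCM(65, 35, 115) = 5 × 7 × 13 × 23 = 10465.
Orbits for period 115: 10465 / 115 = 91.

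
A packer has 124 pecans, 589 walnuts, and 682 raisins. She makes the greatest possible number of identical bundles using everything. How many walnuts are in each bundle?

Number of bundles = gcd(124, 589, 682).
124 = 2^2 × 31
589 = 19 × 31
682 = 2 × 11 × 31
gcd(124, 589, 682) = 31.
walnuts per bundle = 589 / 31 = 19.

19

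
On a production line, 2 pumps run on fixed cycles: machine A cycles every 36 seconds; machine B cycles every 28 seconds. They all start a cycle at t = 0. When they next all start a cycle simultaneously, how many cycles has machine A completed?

7 cycles

They are all back at their starting positions together after one LCM of the periods.
36 = 2^2 × 3^2
28 = 2^2 × 7
LCM(36, 28) = 2^2 × 3^2 × 7 = 252.
Cycles for period 36: 252 / 36 = 7.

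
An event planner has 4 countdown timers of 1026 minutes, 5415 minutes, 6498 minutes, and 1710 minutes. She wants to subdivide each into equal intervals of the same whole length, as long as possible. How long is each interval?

57 minutes

The interval must divide each timer length; the longest such is the gcd.
1026 = 2 × 3^3 × 19
5415 = 3 × 5 × 19^2
6498 = 2 × 3^2 × 19^2
1710 = 2 × 3^2 × 5 × 19
gcd(1026, 5415, 6498, 1710) = 3 × 19 = 57.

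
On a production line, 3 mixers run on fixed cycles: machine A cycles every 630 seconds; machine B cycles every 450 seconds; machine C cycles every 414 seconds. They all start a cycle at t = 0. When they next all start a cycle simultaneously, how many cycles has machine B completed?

161 cycles

The first common completion time is the LCM of the periods.
630 = 2 × 3^2 × 5 × 7
450 = 2 × 3^2 × 5^2
414 = 2 × 3^2 × 23
LCM(630, 450, 414) = 2 × 3^2 × 5^2 × 7 × 23 = 72450.
Cycles for period 450: 72450 / 450 = 161.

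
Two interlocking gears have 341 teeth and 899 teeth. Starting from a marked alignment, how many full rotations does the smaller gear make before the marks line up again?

All finish a whole number of cycles simultaneously at t = LCM of the periods.
341 = 11 × 31
899 = 29 × 31
LCM(341, 899) = 11 × 29 × 31 = 9889.
Rotations for period 341: 9889 / 341 = 29.

29 rotations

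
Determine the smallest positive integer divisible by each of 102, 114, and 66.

21318

102 = 2 × 3 × 17
114 = 2 × 3 × 19
66 = 2 × 3 × 11
LCM(102, 114, 66) = 2 × 3 × 11 × 17 × 19 = 21318.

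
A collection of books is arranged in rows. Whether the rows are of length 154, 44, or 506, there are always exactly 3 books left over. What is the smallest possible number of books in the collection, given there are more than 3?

7087

N − 3 must be a common multiple of 154, 44, and 506.
154 = 2 × 7 × 11
44 = 2^2 × 11
506 = 2 × 11 × 23
LCM(154, 44, 506) = 2^2 × 7 × 11 × 23 = 7084.
Smallest N > 3 is LCM + 3 = 7084 + 3 = 7087.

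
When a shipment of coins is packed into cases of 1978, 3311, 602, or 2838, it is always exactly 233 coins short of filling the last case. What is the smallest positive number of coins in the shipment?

456685

Being 233 short of a full case of size k means N ≡ −233 (mod k), i.e. N + 233 is a multiple of each size.
1978 = 2 × 23 × 43
3311 = 7 × 11 × 43
602 = 2 × 7 × 43
2838 = 2 × 3 × 11 × 43
LCM(1978, 3311, 602, 2838) = 2 × 3 × 7 × 11 × 23 × 43 = 456918.
Smallest positive N is 456918 − 233 = 456685.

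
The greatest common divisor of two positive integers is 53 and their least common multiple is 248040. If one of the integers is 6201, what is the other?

For two integers, gcd × lcm = product, so the other is (53 × 248040) / 6201 = 13146120 / 6201 = 2120.

2120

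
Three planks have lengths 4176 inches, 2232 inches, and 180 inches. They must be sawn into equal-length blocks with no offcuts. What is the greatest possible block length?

This is the greatest common divisor of 4176, 2232, and 180.
4176 = 2^4 × 3^2 × 29
2232 = 2^3 × 3^2 × 31
180 = 2^2 × 3^2 × 5
gcd(4176, 2232, 180) = 2^2 × 3^2 = 36.

36 inches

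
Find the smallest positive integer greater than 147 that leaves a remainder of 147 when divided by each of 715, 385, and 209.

95242

N − 147 must be a common multiple of 715, 385, and 209.
715 = 5 × 11 × 13
385 = 5 × 7 × 11
209 = 11 × 19
LCM(715, 385, 209) = 5 × 7 × 11 × 13 × 19 = 95095.
Smallest N > 147 is LCM + 147 = 95095 + 147 = 95242.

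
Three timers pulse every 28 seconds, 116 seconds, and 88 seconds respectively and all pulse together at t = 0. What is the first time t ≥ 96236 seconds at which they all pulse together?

107184 seconds

Joint pulses occur at multiples of LCM(28, 116, 88).
28 = 2^2 × 7
116 = 2^2 × 29
88 = 2^3 × 11
LCM(28, 116, 88) = 2^3 × 7 × 11 × 29 = 17864.
Smallest multiple of 17864 that is ≥ 96236: ⌈96236/17864⌉ × 17864 = 6 × 17864 = 107184.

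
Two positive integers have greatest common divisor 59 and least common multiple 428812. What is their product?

For any two positive integers, gcd × lcm = product = 59 × 428812 = 25299908.

25299908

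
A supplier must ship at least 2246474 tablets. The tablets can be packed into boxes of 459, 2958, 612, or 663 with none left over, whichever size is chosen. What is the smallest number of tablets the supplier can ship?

2768688

The number of tablets must be a common multiple of 459, 2958, 612, and 663, so a multiple of their LCM.
459 = 3^3 × 17
2958 = 2 × 3 × 17 × 29
612 = 2^2 × 3^2 × 17
663 = 3 × 13 × 17
LCM(459, 2958, 612, 663) = 2^2 × 3^3 × 13 × 17 × 29 = 692172.
Smallest multiple of 692172 that is ≥ 2246474: ⌈2246474/692172⌉ × 692172 = 4 × 692172 = 2768688.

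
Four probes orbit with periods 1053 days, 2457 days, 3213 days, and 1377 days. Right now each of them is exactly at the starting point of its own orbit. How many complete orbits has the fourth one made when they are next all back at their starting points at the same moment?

91 orbits

All finish a whole number of cycles simultaneously at t = LCM of the periods.
1053 = 3^4 × 13
2457 = 3^3 × 7 × 13
3213 = 3^3 × 7 × 17
1377 = 3^4 × 17
LCM(1053, 2457, 3213, 1377) = 3^4 × 7 × 13 × 17 = 125307.
Orbits for period 1377: 125307 / 1377 = 91.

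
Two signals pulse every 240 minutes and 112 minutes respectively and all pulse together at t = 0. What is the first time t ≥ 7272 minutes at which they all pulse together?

Joint pulses occur at multiples of LCM(240, 112).
240 = 2^4 × 3 × 5
112 = 2^4 × 7
LCM(240, 112) = 2^4 × 3 × 5 × 7 = 1680.
Smallest multiple of 1680 that is ≥ 7272: ⌈7272/1680⌉ × 1680 = 5 × 1680 = 8400.

8400 minutes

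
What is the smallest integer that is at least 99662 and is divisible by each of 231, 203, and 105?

The integer must be a common multiple of 231, 203, and 105, so a multiple of their LCM.
231 = 3 × 7 × 11
203 = 7 × 29
105 = 3 × 5 × 7
LCM(231, 203, 105) = 3 × 5 × 7 × 11 × 29 = 33495.
Smallest multiple of 33495 that is ≥ 99662: ⌈99662/33495⌉ × 33495 = 3 × 33495 = 100485.

100485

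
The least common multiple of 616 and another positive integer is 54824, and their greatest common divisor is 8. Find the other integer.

gcd × lcm = product of the two integers, so the other integer is (8 × 54824) / 616 = 712.

712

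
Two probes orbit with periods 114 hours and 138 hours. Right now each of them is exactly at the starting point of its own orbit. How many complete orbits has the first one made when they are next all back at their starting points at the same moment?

23 orbits

The first common completion time is the LCM of the periods.
114 = 2 × 3 × 19
138 = 2 × 3 × 23
LCM(114, 138) = 2 × 3 × 19 × 23 = 2622.
Orbits for period 114: 2622 / 114 = 23.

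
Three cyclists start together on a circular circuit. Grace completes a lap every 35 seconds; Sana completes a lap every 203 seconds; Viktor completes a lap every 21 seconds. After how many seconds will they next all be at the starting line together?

The first simultaneous occurrence is after LCM of the individual periods.
35 = 5 × 7
203 = 7 × 29
21 = 3 × 7
LCM(35, 203, 21) = 3 × 5 × 7 × 29 = 3045.

3045 seconds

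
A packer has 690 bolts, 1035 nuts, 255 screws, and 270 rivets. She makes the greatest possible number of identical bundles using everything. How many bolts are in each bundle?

Number of bundles = gcd(690, 1035, 255, 270).
690 = 2 × 3 × 5 × 23
1035 = 3^2 × 5 × 23
255 = 3 × 5 × 17
270 = 2 × 3^3 × 5
gcd(690, 1035, 255, 270) = 3 × 5 = 15.
bolts per bundle = 690 / 15 = 46.

46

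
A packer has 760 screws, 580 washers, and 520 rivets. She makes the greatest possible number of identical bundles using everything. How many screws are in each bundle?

Number of bundles = gcd(760, 580, 520).
760 = 2^3 × 5 × 19
580 = 2^2 × 5 × 29
520 = 2^3 × 5 × 13
gcd(760, 580, 520) = 2^2 × 5 = 20.
screws per bundle = 760 / 20 = 38.

38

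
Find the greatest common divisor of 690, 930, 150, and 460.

10

690 = 2 × 3 × 5 × 23
930 = 2 × 3 × 5 × 31
150 = 2 × 3 × 5^2
460 = 2^2 × 5 × 23
gcd(690, 930, 150, 460) = 2 × 5 = 10.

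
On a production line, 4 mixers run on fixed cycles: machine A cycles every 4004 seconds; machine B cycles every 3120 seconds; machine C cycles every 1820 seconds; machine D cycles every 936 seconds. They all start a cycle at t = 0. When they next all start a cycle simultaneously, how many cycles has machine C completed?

They are all back at their starting positions together after one LCM of the periods.
4004 = 2^2 × 7 × 11 × 13
3120 = 2^4 × 3 × 5 × 13
1820 = 2^2 × 5 × 7 × 13
936 = 2^3 × 3^2 × 13
LCM(4004, 3120, 1820, 936) = 2^4 × 3^2 × 5 × 7 × 11 × 13 = 720720.
Cycles for period 1820: 720720 / 1820 = 396.

396 cycles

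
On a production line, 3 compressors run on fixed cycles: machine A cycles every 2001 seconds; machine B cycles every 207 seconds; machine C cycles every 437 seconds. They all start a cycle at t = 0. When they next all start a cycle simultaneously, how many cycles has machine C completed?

The first common completion time is the LCM of the periods.
2001 = 3 × 23 × 29
207 = 3^2 × 23
437 = 19 × 23
LCM(2001, 207, 437) = 3^2 × 19 × 23 × 29 = 114057.
Cycles for period 437: 114057 / 437 = 261.

261 cycles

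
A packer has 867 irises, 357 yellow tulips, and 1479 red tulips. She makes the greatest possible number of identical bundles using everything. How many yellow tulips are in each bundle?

Number of bundles = gcd(867, 357, 1479).
867 = 3 × 17^2
357 = 3 × 7 × 17
1479 = 3 × 17 × 29
gcd(867, 357, 1479) = 3 × 17 = 51.
yellow tulips per bundle = 357 / 51 = 7.

7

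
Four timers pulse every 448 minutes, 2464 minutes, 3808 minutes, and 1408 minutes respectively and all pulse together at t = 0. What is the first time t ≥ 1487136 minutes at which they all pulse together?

Joint pulses occur at multiples of LCM(448, 2464, 3808, 1408).
448 = 2^6 × 7
2464 = 2^5 × 7 × 11
3808 = 2^5 × 7 × 17
1408 = 2^7 × 11
LCM(448, 2464, 3808, 1408) = 2^7 × 7 × 11 × 17 = 167552.
Smallest multiple of 167552 that is ≥ 1487136: ⌈1487136/167552⌉ × 167552 = 9 × 167552 = 1507968.

1507968 minutes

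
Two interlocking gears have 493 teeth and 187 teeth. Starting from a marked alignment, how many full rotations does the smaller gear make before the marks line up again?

29 rotations

The first common completion time is the LCM of the periods.
493 = 17 × 29
187 = 11 × 17
LCM(493, 187) = 11 × 17 × 29 = 5423.
Rotations for period 187: 5423 / 187 = 29.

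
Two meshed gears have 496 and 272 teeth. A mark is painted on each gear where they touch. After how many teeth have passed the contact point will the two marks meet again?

8432 teeth

The first simultaneous occurrence is after LCM of the individual periods.
496 = 2^4 × 31
272 = 2^4 × 17
LCM(496, 272) = 2^4 × 17 × 31 = 8432.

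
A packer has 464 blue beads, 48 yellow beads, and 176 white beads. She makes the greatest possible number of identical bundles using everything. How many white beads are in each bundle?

11

Number of bundles = gcd(464, 48, 176).
464 = 2^4 × 29
48 = 2^4 × 3
176 = 2^4 × 11
gcd(464, 48, 176) = 2^4 = 16.
white beads per bundle = 176 / 16 = 11.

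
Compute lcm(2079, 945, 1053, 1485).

2079 = 3^3 × 7 × 11
945 = 3^3 × 5 × 7
1053 = 3^4 × 13
1485 = 3^3 × 5 × 11
LCM(2079, 945, 1053, 1485) = 3^4 × 5 × 7 × 11 × 13 = 405405.

405405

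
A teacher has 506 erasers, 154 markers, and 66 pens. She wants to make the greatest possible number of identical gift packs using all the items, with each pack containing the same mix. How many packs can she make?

The pack count must divide each quantity, so the greatest is gcd(506, 154, 66).
506 = 2 × 11 × 23
154 = 2 × 7 × 11
66 = 2 × 3 × 11
gcd(506, 154, 66) = 2 × 11 = 22.

22 packs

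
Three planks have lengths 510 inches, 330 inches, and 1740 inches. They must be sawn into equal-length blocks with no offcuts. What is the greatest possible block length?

30 inches

The block length must divide every plank, so the greatest is gcd(510, 330, 1740).
510 = 2 × 3 × 5 × 17
330 = 2 × 3 × 5 × 11
1740 = 2^2 × 3 × 5 × 29
gcd(510, 330, 1740) = 2 × 3 × 5 = 30.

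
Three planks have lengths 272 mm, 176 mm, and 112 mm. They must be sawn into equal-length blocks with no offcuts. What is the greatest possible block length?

16 mm

This is the greatest common divisor of 272, 176, and 112.
272 = 2^4 × 17
176 = 2^4 × 11
112 = 2^4 × 7
gcd(272, 176, 112) = 2^4 = 16.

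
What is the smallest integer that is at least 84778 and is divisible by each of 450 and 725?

The integer must be a common multiple of 450 and 725, so a multiple of their LCM.
450 = 2 × 3^2 × 5^2
725 = 5^2 × 29
LCM(450, 725) = 2 × 3^2 × 5^2 × 29 = 13050.
Smallest multiple of 13050 that is ≥ 84778: ⌈84778/13050⌉ × 13050 = 7 × 13050 = 91350.

91350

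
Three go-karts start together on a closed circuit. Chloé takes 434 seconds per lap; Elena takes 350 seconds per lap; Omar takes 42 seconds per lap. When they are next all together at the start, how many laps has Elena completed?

The first common completion time is the LCM of the periods.
434 = 2 × 7 × 31
350 = 2 × 5^2 × 7
42 = 2 × 3 × 7
LCM(434, 350, 42) = 2 × 3 × 5^2 × 7 × 31 = 32550.
Laps for period 350: 32550 / 350 = 93.

93 laps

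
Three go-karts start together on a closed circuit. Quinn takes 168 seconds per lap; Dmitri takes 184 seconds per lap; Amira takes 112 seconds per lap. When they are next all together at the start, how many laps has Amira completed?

69 laps

They are all back at their starting positions together after one LCM of the periods.
168 = 2^3 × 3 × 7
184 = 2^3 × 23
112 = 2^4 × 7
LCM(168, 184, 112) = 2^4 × 3 × 7 × 23 = 7728.
Laps for period 112: 7728 / 112 = 69.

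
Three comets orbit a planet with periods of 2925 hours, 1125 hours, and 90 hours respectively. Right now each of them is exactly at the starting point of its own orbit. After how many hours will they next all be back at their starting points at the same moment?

We need the least common multiple of the intervals.
2925 = 3^2 × 5^2 × 13
1125 = 3^2 × 5^3
90 = 2 × 3^2 × 5
LCM(2925, 1125, 90) = 2 × 3^2 × 5^3 × 13 = 29250.

29250 hours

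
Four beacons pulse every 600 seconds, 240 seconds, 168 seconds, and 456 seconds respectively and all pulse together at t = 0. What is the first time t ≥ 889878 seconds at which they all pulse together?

957600 seconds

Joint pulses occur at multiples of LCM(600, 240, 168, 456).
600 = 2^3 × 3 × 5^2
240 = 2^4 × 3 × 5
168 = 2^3 × 3 × 7
456 = 2^3 × 3 × 19
LCM(600, 240, 168, 456) = 2^4 × 3 × 5^2 × 7 × 19 = 159600.
Smallest multiple of 159600 that is ≥ 889878: ⌈889878/159600⌉ × 159600 = 6 × 159600 = 957600.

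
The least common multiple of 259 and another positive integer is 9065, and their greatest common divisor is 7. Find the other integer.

gcd × lcm = product of the two integers, so the other integer is (7 × 9065) / 259 = 245.

245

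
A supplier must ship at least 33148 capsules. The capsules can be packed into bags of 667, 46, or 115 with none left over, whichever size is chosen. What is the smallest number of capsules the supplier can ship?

33350

The number of capsules must be a common multiple of 667, 46, and 115, so a multiple of their LCM.
667 = 23 × 29
46 = 2 × 23
115 = 5 × 23
LCM(667, 46, 115) = 2 × 5 × 23 × 29 = 6670.
Smallest multiple of 6670 that is ≥ 33148: ⌈33148/6670⌉ × 6670 = 5 × 6670 = 33350.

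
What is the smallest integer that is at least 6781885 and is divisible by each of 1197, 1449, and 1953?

6827688

The integer must be a common multiple of 1197, 1449, and 1953, so a multiple of their LCM.
1197 = 3^2 × 7 × 19
1449 = 3^2 × 7 × 23
1953 = 3^2 × 7 × 31
LCM(1197, 1449, 1953) = 3^2 × 7 × 19 × 23 × 31 = 853461.
Smallest multiple of 853461 that is ≥ 6781885: ⌈6781885/853461⌉ × 853461 = 8 × 853461 = 6827688.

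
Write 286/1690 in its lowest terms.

11/65

286 = 2 × 11 × 13
1690 = 2 × 5 × 13^2
gcd(286, 1690) = 2 × 13 = 26.
Divide numerator and denominator by 26: 286/1690 = 11/65.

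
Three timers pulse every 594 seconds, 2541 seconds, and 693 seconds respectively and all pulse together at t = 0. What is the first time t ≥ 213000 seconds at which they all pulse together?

Joint pulses occur at multiples of LCM(594, 2541, 693).
594 = 2 × 3^3 × 11
2541 = 3 × 7 × 11^2
693 = 3^2 × 7 × 11
LCM(594, 2541, 693) = 2 × 3^3 × 7 × 11^2 = 45738.
Smallest multiple of 45738 that is ≥ 213000: ⌈213000/45738⌉ × 45738 = 5 × 45738 = 228690.

228690 seconds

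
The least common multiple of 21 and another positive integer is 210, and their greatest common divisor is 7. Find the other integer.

70

gcd × lcm = product of the two integers, so the other integer is (7 × 210) / 21 = 70.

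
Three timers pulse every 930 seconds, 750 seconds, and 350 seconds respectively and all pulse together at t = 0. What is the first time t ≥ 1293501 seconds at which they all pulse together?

1302000 seconds

Joint pulses occur at multiples of LCM(930, 750, 350).
930 = 2 × 3 × 5 × 31
750 = 2 × 3 × 5^3
350 = 2 × 5^2 × 7
LCM(930, 750, 350) = 2 × 3 × 5^3 × 7 × 31 = 162750.
Smallest multiple of 162750 that is ≥ 1293501: ⌈1293501/162750⌉ × 162750 = 8 × 162750 = 1302000.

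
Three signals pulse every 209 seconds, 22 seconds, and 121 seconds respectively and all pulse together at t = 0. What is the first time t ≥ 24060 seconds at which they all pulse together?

27588 seconds

Joint pulses occur at multiples of LCM(209, 22, 121).
209 = 11 × 19
22 = 2 × 11
121 = 11^2
LCM(209, 22, 121) = 2 × 11^2 × 19 = 4598.
Smallest multiple of 4598 that is ≥ 24060: ⌈24060/4598⌉ × 4598 = 6 × 4598 = 27588.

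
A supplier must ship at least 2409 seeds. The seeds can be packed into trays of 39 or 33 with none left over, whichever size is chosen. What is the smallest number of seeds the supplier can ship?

2574

The number of seeds must be a common multiple of 39 and 33, so a multiple of their LCM.
39 = 3 × 13
33 = 3 × 11
LCM(39, 33) = 3 × 11 × 13 = 429.
Smallest multiple of 429 that is ≥ 2409: ⌈2409/429⌉ × 429 = 6 × 429 = 2574.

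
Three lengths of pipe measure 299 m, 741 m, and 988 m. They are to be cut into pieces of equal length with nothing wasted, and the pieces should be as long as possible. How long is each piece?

13 m

Each piece length must divide every original length, so the longest possible is gcd(299, 741, 988).
299 = 13 × 23
741 = 3 × 13 × 19
988 = 2^2 × 13 × 19
gcd(299, 741, 988) = 13.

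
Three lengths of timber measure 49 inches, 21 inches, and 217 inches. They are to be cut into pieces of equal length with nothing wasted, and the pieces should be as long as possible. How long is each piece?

The greatest length dividing all of 49, 21, and 217 is their gcd.
49 = 7^2
21 = 3 × 7
217 = 7 × 31
gcd(49, 21, 217) = 7.

7 inches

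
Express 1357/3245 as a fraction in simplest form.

23/55

1357 = 23 × 59
3245 = 5 × 11 × 59
gcd(1357, 3245) = 59.
Divide numerator and denominator by 59: 1357/3245 = 23/55.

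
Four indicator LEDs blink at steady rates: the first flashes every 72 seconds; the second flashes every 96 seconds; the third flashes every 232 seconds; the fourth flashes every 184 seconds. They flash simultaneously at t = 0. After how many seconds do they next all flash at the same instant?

192096 seconds

The first simultaneous occurrence is after LCM of the individual periods.
72 = 2^3 × 3^2
96 = 2^5 × 3
232 = 2^3 × 29
184 = 2^3 × 23
LCM(72, 96, 232, 184) = 2^5 × 3^2 × 23 × 29 = 192096.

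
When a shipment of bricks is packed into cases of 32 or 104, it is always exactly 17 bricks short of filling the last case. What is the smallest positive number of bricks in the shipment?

Being 17 short of a full case of size k means N ≡ −17 (mod k), i.e. N + 17 is a multiple of each size.
32 = 2^5
104 = 2^3 × 13
LCM(32, 104) = 2^5 × 13 = 416.
Smallest positive N is 416 − 17 = 399.

399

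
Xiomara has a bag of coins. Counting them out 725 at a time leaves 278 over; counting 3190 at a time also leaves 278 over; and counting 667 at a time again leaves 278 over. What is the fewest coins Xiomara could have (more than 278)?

367128

N − 278 must be a common multiple of 725, 3190, and 667.
725 = 5^2 × 29
3190 = 2 × 5 × 11 × 29
667 = 23 × 29
LCM(725, 3190, 667) = 2 × 5^2 × 11 × 23 × 29 = 366850.
Smallest N > 278 is LCM + 278 = 366850 + 278 = 367128.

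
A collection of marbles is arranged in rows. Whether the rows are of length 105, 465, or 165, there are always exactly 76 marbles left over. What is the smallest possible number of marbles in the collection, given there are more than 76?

N − 76 must be a common multiple of 105, 465, and 165.
105 = 3 × 5 × 7
465 = 3 × 5 × 31
165 = 3 × 5 × 11
LCM(105, 465, 165) = 3 × 5 × 7 × 11 × 31 = 35805.
Smallest N > 76 is LCM + 76 = 35805 + 76 = 35881.

35881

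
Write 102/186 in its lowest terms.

102 = 2 × 3 × 17
186 = 2 × 3 × 31
gcd(102, 186) = 2 × 3 = 6.
Divide numerator and denominator by 6: 102/186 = 17/31.

17/31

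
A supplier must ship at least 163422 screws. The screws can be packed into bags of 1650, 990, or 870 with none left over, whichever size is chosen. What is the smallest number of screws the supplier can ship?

287100

The number of screws must be a common multiple of 1650, 990, and 870, so a multiple of their LCM.
1650 = 2 × 3 × 5^2 × 11
990 = 2 × 3^2 × 5 × 11
870 = 2 × 3 × 5 × 29
LCM(1650, 990, 870) = 2 × 3^2 × 5^2 × 11 × 29 = 143550.
Smallest multiple of 143550 that is ≥ 163422: ⌈163422/143550⌉ × 143550 = 2 × 143550 = 287100.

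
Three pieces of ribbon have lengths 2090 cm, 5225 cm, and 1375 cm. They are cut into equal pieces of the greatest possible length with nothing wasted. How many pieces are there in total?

158

Piece length = gcd(2090, 5225, 1375).
2090 = 2 × 5 × 11 × 19
5225 = 5^2 × 11 × 19
1375 = 5^3 × 11
gcd(2090, 5225, 1375) = 5 × 11 = 55.
Total pieces = 2090/55 + 5225/55 + 1375/55 = 38 + 95 + 25 = 158.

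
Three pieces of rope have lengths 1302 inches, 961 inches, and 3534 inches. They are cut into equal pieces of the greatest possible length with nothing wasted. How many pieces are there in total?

187

Piece length = gcd(1302, 961, 3534).
1302 = 2 × 3 × 7 × 31
961 = 31^2
3534 = 2 × 3 × 19 × 31
gcd(1302, 961, 3534) = 31.
Total pieces = 1302/31 + 961/31 + 3534/31 = 42 + 31 + 114 = 187.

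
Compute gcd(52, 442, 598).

26

52 = 2^2 × 13
442 = 2 × 13 × 17
598 = 2 × 13 × 23
gcd(52, 442, 598) = 2 × 13 = 26.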